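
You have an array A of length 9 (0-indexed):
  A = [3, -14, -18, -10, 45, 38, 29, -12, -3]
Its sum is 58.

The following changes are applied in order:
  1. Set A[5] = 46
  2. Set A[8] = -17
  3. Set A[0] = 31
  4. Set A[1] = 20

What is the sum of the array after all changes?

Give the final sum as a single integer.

Initial sum: 58
Change 1: A[5] 38 -> 46, delta = 8, sum = 66
Change 2: A[8] -3 -> -17, delta = -14, sum = 52
Change 3: A[0] 3 -> 31, delta = 28, sum = 80
Change 4: A[1] -14 -> 20, delta = 34, sum = 114

Answer: 114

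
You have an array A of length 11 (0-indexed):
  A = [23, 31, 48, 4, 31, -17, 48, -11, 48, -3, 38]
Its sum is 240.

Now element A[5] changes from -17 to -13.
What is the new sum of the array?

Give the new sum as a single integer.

Old value at index 5: -17
New value at index 5: -13
Delta = -13 - -17 = 4
New sum = old_sum + delta = 240 + (4) = 244

Answer: 244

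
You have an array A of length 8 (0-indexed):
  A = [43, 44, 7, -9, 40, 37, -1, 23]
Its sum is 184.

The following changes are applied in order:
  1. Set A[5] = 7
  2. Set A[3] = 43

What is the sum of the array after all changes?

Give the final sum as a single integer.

Answer: 206

Derivation:
Initial sum: 184
Change 1: A[5] 37 -> 7, delta = -30, sum = 154
Change 2: A[3] -9 -> 43, delta = 52, sum = 206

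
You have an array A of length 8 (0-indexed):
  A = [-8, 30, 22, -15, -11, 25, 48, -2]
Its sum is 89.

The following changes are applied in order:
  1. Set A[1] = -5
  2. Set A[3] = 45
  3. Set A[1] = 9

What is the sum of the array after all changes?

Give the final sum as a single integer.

Answer: 128

Derivation:
Initial sum: 89
Change 1: A[1] 30 -> -5, delta = -35, sum = 54
Change 2: A[3] -15 -> 45, delta = 60, sum = 114
Change 3: A[1] -5 -> 9, delta = 14, sum = 128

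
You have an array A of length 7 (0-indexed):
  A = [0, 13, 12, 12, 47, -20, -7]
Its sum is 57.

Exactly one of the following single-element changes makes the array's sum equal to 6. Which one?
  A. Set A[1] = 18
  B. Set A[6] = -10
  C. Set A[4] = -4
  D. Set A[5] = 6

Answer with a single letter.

Option A: A[1] 13->18, delta=5, new_sum=57+(5)=62
Option B: A[6] -7->-10, delta=-3, new_sum=57+(-3)=54
Option C: A[4] 47->-4, delta=-51, new_sum=57+(-51)=6 <-- matches target
Option D: A[5] -20->6, delta=26, new_sum=57+(26)=83

Answer: C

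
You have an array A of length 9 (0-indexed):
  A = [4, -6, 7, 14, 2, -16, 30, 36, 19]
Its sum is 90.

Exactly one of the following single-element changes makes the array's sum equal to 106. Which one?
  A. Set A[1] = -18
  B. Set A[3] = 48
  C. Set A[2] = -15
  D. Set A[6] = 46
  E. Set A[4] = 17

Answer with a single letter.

Answer: D

Derivation:
Option A: A[1] -6->-18, delta=-12, new_sum=90+(-12)=78
Option B: A[3] 14->48, delta=34, new_sum=90+(34)=124
Option C: A[2] 7->-15, delta=-22, new_sum=90+(-22)=68
Option D: A[6] 30->46, delta=16, new_sum=90+(16)=106 <-- matches target
Option E: A[4] 2->17, delta=15, new_sum=90+(15)=105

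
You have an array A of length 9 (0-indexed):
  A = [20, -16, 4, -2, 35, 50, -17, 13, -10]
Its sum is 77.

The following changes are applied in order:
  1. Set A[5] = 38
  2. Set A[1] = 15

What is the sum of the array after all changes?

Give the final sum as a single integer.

Initial sum: 77
Change 1: A[5] 50 -> 38, delta = -12, sum = 65
Change 2: A[1] -16 -> 15, delta = 31, sum = 96

Answer: 96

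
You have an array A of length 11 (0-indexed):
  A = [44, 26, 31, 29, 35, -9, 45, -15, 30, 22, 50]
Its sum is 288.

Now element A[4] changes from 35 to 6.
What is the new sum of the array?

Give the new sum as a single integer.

Old value at index 4: 35
New value at index 4: 6
Delta = 6 - 35 = -29
New sum = old_sum + delta = 288 + (-29) = 259

Answer: 259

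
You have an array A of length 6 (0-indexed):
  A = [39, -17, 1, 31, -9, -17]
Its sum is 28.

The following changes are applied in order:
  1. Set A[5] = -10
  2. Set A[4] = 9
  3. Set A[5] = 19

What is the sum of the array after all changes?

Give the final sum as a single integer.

Answer: 82

Derivation:
Initial sum: 28
Change 1: A[5] -17 -> -10, delta = 7, sum = 35
Change 2: A[4] -9 -> 9, delta = 18, sum = 53
Change 3: A[5] -10 -> 19, delta = 29, sum = 82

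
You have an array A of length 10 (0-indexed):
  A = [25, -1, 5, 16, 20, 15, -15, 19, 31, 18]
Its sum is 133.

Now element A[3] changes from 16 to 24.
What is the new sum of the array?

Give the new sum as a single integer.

Answer: 141

Derivation:
Old value at index 3: 16
New value at index 3: 24
Delta = 24 - 16 = 8
New sum = old_sum + delta = 133 + (8) = 141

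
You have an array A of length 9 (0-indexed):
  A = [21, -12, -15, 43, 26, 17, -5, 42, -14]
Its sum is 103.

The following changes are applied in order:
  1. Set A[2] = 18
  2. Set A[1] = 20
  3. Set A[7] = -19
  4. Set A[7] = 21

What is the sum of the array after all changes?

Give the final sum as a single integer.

Initial sum: 103
Change 1: A[2] -15 -> 18, delta = 33, sum = 136
Change 2: A[1] -12 -> 20, delta = 32, sum = 168
Change 3: A[7] 42 -> -19, delta = -61, sum = 107
Change 4: A[7] -19 -> 21, delta = 40, sum = 147

Answer: 147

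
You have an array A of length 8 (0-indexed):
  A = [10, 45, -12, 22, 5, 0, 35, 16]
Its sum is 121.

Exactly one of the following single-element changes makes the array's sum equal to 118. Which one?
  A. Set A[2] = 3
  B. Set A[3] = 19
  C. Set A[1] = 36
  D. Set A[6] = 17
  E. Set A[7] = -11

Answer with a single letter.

Answer: B

Derivation:
Option A: A[2] -12->3, delta=15, new_sum=121+(15)=136
Option B: A[3] 22->19, delta=-3, new_sum=121+(-3)=118 <-- matches target
Option C: A[1] 45->36, delta=-9, new_sum=121+(-9)=112
Option D: A[6] 35->17, delta=-18, new_sum=121+(-18)=103
Option E: A[7] 16->-11, delta=-27, new_sum=121+(-27)=94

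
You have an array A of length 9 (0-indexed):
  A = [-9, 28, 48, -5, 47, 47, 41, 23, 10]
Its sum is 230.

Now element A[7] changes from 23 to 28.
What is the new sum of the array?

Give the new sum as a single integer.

Answer: 235

Derivation:
Old value at index 7: 23
New value at index 7: 28
Delta = 28 - 23 = 5
New sum = old_sum + delta = 230 + (5) = 235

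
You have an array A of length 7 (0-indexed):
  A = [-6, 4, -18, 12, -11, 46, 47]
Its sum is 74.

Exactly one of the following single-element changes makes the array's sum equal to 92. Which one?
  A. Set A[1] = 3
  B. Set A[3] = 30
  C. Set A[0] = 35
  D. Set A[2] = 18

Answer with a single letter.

Option A: A[1] 4->3, delta=-1, new_sum=74+(-1)=73
Option B: A[3] 12->30, delta=18, new_sum=74+(18)=92 <-- matches target
Option C: A[0] -6->35, delta=41, new_sum=74+(41)=115
Option D: A[2] -18->18, delta=36, new_sum=74+(36)=110

Answer: B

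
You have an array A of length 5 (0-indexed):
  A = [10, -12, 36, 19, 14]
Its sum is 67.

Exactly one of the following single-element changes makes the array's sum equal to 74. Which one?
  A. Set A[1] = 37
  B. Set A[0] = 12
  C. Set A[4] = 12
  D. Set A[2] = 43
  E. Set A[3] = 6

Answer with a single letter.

Option A: A[1] -12->37, delta=49, new_sum=67+(49)=116
Option B: A[0] 10->12, delta=2, new_sum=67+(2)=69
Option C: A[4] 14->12, delta=-2, new_sum=67+(-2)=65
Option D: A[2] 36->43, delta=7, new_sum=67+(7)=74 <-- matches target
Option E: A[3] 19->6, delta=-13, new_sum=67+(-13)=54

Answer: D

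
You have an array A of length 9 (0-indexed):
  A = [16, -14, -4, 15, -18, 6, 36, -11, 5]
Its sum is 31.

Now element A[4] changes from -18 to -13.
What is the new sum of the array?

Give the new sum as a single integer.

Old value at index 4: -18
New value at index 4: -13
Delta = -13 - -18 = 5
New sum = old_sum + delta = 31 + (5) = 36

Answer: 36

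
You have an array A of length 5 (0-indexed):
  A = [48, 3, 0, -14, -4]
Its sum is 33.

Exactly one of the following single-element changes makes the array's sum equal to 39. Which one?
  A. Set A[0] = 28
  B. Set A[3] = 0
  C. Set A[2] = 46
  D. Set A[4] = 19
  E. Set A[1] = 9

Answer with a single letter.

Option A: A[0] 48->28, delta=-20, new_sum=33+(-20)=13
Option B: A[3] -14->0, delta=14, new_sum=33+(14)=47
Option C: A[2] 0->46, delta=46, new_sum=33+(46)=79
Option D: A[4] -4->19, delta=23, new_sum=33+(23)=56
Option E: A[1] 3->9, delta=6, new_sum=33+(6)=39 <-- matches target

Answer: E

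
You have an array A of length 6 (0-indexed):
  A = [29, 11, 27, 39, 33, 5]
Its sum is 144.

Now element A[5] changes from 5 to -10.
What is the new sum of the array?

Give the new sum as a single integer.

Answer: 129

Derivation:
Old value at index 5: 5
New value at index 5: -10
Delta = -10 - 5 = -15
New sum = old_sum + delta = 144 + (-15) = 129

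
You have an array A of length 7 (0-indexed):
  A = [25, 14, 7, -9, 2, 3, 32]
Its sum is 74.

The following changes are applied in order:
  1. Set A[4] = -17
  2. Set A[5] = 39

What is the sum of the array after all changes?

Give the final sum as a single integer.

Initial sum: 74
Change 1: A[4] 2 -> -17, delta = -19, sum = 55
Change 2: A[5] 3 -> 39, delta = 36, sum = 91

Answer: 91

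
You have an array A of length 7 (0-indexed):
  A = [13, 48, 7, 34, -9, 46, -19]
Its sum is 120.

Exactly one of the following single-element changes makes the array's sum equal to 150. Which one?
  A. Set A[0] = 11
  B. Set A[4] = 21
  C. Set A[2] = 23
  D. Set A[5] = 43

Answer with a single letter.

Answer: B

Derivation:
Option A: A[0] 13->11, delta=-2, new_sum=120+(-2)=118
Option B: A[4] -9->21, delta=30, new_sum=120+(30)=150 <-- matches target
Option C: A[2] 7->23, delta=16, new_sum=120+(16)=136
Option D: A[5] 46->43, delta=-3, new_sum=120+(-3)=117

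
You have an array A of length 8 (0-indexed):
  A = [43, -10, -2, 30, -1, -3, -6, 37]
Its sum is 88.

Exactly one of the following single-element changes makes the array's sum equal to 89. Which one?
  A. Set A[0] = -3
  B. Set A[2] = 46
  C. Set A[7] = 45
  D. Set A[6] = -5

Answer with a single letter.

Answer: D

Derivation:
Option A: A[0] 43->-3, delta=-46, new_sum=88+(-46)=42
Option B: A[2] -2->46, delta=48, new_sum=88+(48)=136
Option C: A[7] 37->45, delta=8, new_sum=88+(8)=96
Option D: A[6] -6->-5, delta=1, new_sum=88+(1)=89 <-- matches target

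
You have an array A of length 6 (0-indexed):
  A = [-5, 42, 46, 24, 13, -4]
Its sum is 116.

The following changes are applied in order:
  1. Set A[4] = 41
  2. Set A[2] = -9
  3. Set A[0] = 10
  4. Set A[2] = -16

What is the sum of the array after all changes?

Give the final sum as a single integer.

Initial sum: 116
Change 1: A[4] 13 -> 41, delta = 28, sum = 144
Change 2: A[2] 46 -> -9, delta = -55, sum = 89
Change 3: A[0] -5 -> 10, delta = 15, sum = 104
Change 4: A[2] -9 -> -16, delta = -7, sum = 97

Answer: 97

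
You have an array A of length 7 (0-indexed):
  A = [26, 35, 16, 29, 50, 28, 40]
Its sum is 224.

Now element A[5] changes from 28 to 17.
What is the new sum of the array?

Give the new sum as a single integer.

Old value at index 5: 28
New value at index 5: 17
Delta = 17 - 28 = -11
New sum = old_sum + delta = 224 + (-11) = 213

Answer: 213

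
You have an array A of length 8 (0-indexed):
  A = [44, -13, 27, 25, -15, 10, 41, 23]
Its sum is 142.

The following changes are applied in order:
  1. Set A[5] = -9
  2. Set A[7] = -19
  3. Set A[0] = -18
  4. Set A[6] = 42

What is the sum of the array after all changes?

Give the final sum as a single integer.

Answer: 20

Derivation:
Initial sum: 142
Change 1: A[5] 10 -> -9, delta = -19, sum = 123
Change 2: A[7] 23 -> -19, delta = -42, sum = 81
Change 3: A[0] 44 -> -18, delta = -62, sum = 19
Change 4: A[6] 41 -> 42, delta = 1, sum = 20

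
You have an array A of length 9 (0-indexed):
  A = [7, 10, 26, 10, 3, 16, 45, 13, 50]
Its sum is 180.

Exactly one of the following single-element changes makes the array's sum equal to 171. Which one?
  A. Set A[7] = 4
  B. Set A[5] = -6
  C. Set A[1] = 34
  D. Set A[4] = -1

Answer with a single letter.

Answer: A

Derivation:
Option A: A[7] 13->4, delta=-9, new_sum=180+(-9)=171 <-- matches target
Option B: A[5] 16->-6, delta=-22, new_sum=180+(-22)=158
Option C: A[1] 10->34, delta=24, new_sum=180+(24)=204
Option D: A[4] 3->-1, delta=-4, new_sum=180+(-4)=176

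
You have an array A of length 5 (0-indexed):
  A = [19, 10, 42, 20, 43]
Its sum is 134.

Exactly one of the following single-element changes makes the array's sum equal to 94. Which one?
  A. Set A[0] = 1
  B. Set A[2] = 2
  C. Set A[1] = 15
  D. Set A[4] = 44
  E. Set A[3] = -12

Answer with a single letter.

Option A: A[0] 19->1, delta=-18, new_sum=134+(-18)=116
Option B: A[2] 42->2, delta=-40, new_sum=134+(-40)=94 <-- matches target
Option C: A[1] 10->15, delta=5, new_sum=134+(5)=139
Option D: A[4] 43->44, delta=1, new_sum=134+(1)=135
Option E: A[3] 20->-12, delta=-32, new_sum=134+(-32)=102

Answer: B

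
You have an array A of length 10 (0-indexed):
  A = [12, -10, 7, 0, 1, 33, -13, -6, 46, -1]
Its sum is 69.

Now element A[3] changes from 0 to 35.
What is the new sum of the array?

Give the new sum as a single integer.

Answer: 104

Derivation:
Old value at index 3: 0
New value at index 3: 35
Delta = 35 - 0 = 35
New sum = old_sum + delta = 69 + (35) = 104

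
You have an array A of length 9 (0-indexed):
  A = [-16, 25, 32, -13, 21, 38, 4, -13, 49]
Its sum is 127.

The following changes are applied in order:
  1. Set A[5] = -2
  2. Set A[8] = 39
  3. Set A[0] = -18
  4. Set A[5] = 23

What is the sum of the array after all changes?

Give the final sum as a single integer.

Answer: 100

Derivation:
Initial sum: 127
Change 1: A[5] 38 -> -2, delta = -40, sum = 87
Change 2: A[8] 49 -> 39, delta = -10, sum = 77
Change 3: A[0] -16 -> -18, delta = -2, sum = 75
Change 4: A[5] -2 -> 23, delta = 25, sum = 100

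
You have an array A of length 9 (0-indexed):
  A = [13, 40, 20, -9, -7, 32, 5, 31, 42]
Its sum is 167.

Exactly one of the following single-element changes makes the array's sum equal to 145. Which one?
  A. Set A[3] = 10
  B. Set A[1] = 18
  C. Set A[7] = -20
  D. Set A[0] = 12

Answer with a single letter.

Answer: B

Derivation:
Option A: A[3] -9->10, delta=19, new_sum=167+(19)=186
Option B: A[1] 40->18, delta=-22, new_sum=167+(-22)=145 <-- matches target
Option C: A[7] 31->-20, delta=-51, new_sum=167+(-51)=116
Option D: A[0] 13->12, delta=-1, new_sum=167+(-1)=166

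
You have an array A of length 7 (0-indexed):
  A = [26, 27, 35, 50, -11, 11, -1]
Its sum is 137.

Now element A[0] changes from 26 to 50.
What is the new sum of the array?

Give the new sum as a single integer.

Old value at index 0: 26
New value at index 0: 50
Delta = 50 - 26 = 24
New sum = old_sum + delta = 137 + (24) = 161

Answer: 161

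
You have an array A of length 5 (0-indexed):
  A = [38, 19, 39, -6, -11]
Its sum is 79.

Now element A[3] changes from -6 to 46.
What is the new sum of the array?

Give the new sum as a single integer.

Old value at index 3: -6
New value at index 3: 46
Delta = 46 - -6 = 52
New sum = old_sum + delta = 79 + (52) = 131

Answer: 131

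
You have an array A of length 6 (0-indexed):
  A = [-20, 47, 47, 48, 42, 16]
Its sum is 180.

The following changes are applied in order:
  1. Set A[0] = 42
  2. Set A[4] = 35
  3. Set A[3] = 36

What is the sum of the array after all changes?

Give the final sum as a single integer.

Initial sum: 180
Change 1: A[0] -20 -> 42, delta = 62, sum = 242
Change 2: A[4] 42 -> 35, delta = -7, sum = 235
Change 3: A[3] 48 -> 36, delta = -12, sum = 223

Answer: 223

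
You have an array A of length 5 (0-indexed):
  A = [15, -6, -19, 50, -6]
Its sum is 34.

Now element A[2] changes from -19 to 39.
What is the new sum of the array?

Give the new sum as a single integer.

Old value at index 2: -19
New value at index 2: 39
Delta = 39 - -19 = 58
New sum = old_sum + delta = 34 + (58) = 92

Answer: 92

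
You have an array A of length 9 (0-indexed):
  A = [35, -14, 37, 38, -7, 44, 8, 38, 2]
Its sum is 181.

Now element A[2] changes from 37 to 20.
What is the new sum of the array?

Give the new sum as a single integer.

Old value at index 2: 37
New value at index 2: 20
Delta = 20 - 37 = -17
New sum = old_sum + delta = 181 + (-17) = 164

Answer: 164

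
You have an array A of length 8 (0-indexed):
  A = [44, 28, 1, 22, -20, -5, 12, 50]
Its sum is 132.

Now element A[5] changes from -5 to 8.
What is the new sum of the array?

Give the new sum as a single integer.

Answer: 145

Derivation:
Old value at index 5: -5
New value at index 5: 8
Delta = 8 - -5 = 13
New sum = old_sum + delta = 132 + (13) = 145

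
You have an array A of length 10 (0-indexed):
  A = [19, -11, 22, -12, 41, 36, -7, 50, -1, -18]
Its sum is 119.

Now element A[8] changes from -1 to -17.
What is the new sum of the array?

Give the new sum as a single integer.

Answer: 103

Derivation:
Old value at index 8: -1
New value at index 8: -17
Delta = -17 - -1 = -16
New sum = old_sum + delta = 119 + (-16) = 103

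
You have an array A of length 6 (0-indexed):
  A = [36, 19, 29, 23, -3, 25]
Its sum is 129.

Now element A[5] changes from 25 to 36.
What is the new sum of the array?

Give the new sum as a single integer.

Old value at index 5: 25
New value at index 5: 36
Delta = 36 - 25 = 11
New sum = old_sum + delta = 129 + (11) = 140

Answer: 140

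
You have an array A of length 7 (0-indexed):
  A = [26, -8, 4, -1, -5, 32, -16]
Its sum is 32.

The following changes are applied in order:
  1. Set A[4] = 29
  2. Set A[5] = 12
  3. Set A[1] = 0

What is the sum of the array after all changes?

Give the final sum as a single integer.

Answer: 54

Derivation:
Initial sum: 32
Change 1: A[4] -5 -> 29, delta = 34, sum = 66
Change 2: A[5] 32 -> 12, delta = -20, sum = 46
Change 3: A[1] -8 -> 0, delta = 8, sum = 54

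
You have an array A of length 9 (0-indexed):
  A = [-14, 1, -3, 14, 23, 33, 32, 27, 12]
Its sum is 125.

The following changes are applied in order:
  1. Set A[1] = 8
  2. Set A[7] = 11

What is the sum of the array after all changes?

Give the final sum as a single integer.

Initial sum: 125
Change 1: A[1] 1 -> 8, delta = 7, sum = 132
Change 2: A[7] 27 -> 11, delta = -16, sum = 116

Answer: 116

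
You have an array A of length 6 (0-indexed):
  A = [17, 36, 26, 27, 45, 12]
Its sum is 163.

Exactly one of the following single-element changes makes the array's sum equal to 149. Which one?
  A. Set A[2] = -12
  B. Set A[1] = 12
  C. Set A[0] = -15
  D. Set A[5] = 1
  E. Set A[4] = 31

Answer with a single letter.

Option A: A[2] 26->-12, delta=-38, new_sum=163+(-38)=125
Option B: A[1] 36->12, delta=-24, new_sum=163+(-24)=139
Option C: A[0] 17->-15, delta=-32, new_sum=163+(-32)=131
Option D: A[5] 12->1, delta=-11, new_sum=163+(-11)=152
Option E: A[4] 45->31, delta=-14, new_sum=163+(-14)=149 <-- matches target

Answer: E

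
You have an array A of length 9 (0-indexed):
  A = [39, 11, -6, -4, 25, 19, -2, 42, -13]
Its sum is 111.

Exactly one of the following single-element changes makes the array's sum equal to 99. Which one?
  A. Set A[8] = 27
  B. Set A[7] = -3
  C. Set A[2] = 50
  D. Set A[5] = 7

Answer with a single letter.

Option A: A[8] -13->27, delta=40, new_sum=111+(40)=151
Option B: A[7] 42->-3, delta=-45, new_sum=111+(-45)=66
Option C: A[2] -6->50, delta=56, new_sum=111+(56)=167
Option D: A[5] 19->7, delta=-12, new_sum=111+(-12)=99 <-- matches target

Answer: D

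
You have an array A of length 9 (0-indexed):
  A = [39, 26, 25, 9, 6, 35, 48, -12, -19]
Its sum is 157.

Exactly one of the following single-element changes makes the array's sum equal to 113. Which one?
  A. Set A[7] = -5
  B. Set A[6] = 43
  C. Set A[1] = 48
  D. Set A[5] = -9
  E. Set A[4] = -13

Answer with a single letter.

Answer: D

Derivation:
Option A: A[7] -12->-5, delta=7, new_sum=157+(7)=164
Option B: A[6] 48->43, delta=-5, new_sum=157+(-5)=152
Option C: A[1] 26->48, delta=22, new_sum=157+(22)=179
Option D: A[5] 35->-9, delta=-44, new_sum=157+(-44)=113 <-- matches target
Option E: A[4] 6->-13, delta=-19, new_sum=157+(-19)=138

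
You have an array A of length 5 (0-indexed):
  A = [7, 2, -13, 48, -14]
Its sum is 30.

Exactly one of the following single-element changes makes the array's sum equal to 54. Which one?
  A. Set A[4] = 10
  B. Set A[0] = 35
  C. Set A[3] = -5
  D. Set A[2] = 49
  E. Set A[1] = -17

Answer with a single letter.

Answer: A

Derivation:
Option A: A[4] -14->10, delta=24, new_sum=30+(24)=54 <-- matches target
Option B: A[0] 7->35, delta=28, new_sum=30+(28)=58
Option C: A[3] 48->-5, delta=-53, new_sum=30+(-53)=-23
Option D: A[2] -13->49, delta=62, new_sum=30+(62)=92
Option E: A[1] 2->-17, delta=-19, new_sum=30+(-19)=11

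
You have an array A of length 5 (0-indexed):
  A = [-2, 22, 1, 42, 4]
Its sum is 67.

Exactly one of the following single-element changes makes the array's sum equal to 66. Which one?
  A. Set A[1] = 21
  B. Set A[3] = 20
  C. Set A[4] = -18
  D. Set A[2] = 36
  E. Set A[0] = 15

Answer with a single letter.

Answer: A

Derivation:
Option A: A[1] 22->21, delta=-1, new_sum=67+(-1)=66 <-- matches target
Option B: A[3] 42->20, delta=-22, new_sum=67+(-22)=45
Option C: A[4] 4->-18, delta=-22, new_sum=67+(-22)=45
Option D: A[2] 1->36, delta=35, new_sum=67+(35)=102
Option E: A[0] -2->15, delta=17, new_sum=67+(17)=84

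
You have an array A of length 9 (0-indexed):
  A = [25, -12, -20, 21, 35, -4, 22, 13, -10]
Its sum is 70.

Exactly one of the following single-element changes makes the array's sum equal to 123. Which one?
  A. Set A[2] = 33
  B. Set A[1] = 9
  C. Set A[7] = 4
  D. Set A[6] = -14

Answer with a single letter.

Answer: A

Derivation:
Option A: A[2] -20->33, delta=53, new_sum=70+(53)=123 <-- matches target
Option B: A[1] -12->9, delta=21, new_sum=70+(21)=91
Option C: A[7] 13->4, delta=-9, new_sum=70+(-9)=61
Option D: A[6] 22->-14, delta=-36, new_sum=70+(-36)=34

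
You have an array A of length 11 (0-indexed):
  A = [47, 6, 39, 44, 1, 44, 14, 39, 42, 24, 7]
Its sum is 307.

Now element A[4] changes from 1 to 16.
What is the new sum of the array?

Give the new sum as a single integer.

Old value at index 4: 1
New value at index 4: 16
Delta = 16 - 1 = 15
New sum = old_sum + delta = 307 + (15) = 322

Answer: 322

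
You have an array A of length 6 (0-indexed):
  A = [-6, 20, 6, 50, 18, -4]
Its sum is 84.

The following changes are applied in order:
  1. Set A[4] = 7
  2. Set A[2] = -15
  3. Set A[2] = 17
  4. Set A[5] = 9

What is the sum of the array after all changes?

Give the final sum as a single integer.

Initial sum: 84
Change 1: A[4] 18 -> 7, delta = -11, sum = 73
Change 2: A[2] 6 -> -15, delta = -21, sum = 52
Change 3: A[2] -15 -> 17, delta = 32, sum = 84
Change 4: A[5] -4 -> 9, delta = 13, sum = 97

Answer: 97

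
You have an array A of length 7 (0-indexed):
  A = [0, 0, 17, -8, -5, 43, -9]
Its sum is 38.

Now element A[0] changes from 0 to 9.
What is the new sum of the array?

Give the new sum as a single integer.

Answer: 47

Derivation:
Old value at index 0: 0
New value at index 0: 9
Delta = 9 - 0 = 9
New sum = old_sum + delta = 38 + (9) = 47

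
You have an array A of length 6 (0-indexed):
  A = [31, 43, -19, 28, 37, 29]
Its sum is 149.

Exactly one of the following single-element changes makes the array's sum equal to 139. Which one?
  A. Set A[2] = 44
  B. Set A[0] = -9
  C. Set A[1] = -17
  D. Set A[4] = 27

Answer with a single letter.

Option A: A[2] -19->44, delta=63, new_sum=149+(63)=212
Option B: A[0] 31->-9, delta=-40, new_sum=149+(-40)=109
Option C: A[1] 43->-17, delta=-60, new_sum=149+(-60)=89
Option D: A[4] 37->27, delta=-10, new_sum=149+(-10)=139 <-- matches target

Answer: D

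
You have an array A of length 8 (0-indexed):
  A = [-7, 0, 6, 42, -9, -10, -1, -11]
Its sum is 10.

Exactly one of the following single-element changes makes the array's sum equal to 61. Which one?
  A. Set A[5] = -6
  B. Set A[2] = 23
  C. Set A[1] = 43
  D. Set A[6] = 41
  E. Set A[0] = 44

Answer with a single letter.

Option A: A[5] -10->-6, delta=4, new_sum=10+(4)=14
Option B: A[2] 6->23, delta=17, new_sum=10+(17)=27
Option C: A[1] 0->43, delta=43, new_sum=10+(43)=53
Option D: A[6] -1->41, delta=42, new_sum=10+(42)=52
Option E: A[0] -7->44, delta=51, new_sum=10+(51)=61 <-- matches target

Answer: E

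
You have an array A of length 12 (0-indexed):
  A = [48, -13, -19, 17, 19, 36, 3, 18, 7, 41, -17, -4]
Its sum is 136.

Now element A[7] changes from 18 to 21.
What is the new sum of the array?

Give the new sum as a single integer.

Answer: 139

Derivation:
Old value at index 7: 18
New value at index 7: 21
Delta = 21 - 18 = 3
New sum = old_sum + delta = 136 + (3) = 139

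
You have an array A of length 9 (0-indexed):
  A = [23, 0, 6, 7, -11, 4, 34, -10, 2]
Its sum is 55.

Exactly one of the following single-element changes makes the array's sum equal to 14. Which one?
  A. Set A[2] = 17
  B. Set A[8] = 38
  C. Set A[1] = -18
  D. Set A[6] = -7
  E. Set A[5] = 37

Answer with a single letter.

Option A: A[2] 6->17, delta=11, new_sum=55+(11)=66
Option B: A[8] 2->38, delta=36, new_sum=55+(36)=91
Option C: A[1] 0->-18, delta=-18, new_sum=55+(-18)=37
Option D: A[6] 34->-7, delta=-41, new_sum=55+(-41)=14 <-- matches target
Option E: A[5] 4->37, delta=33, new_sum=55+(33)=88

Answer: D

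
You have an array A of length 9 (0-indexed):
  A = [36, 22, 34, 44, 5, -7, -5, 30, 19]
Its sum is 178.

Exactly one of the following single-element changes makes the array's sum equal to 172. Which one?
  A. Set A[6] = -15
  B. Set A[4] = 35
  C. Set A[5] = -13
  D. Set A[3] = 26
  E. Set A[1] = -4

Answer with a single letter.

Answer: C

Derivation:
Option A: A[6] -5->-15, delta=-10, new_sum=178+(-10)=168
Option B: A[4] 5->35, delta=30, new_sum=178+(30)=208
Option C: A[5] -7->-13, delta=-6, new_sum=178+(-6)=172 <-- matches target
Option D: A[3] 44->26, delta=-18, new_sum=178+(-18)=160
Option E: A[1] 22->-4, delta=-26, new_sum=178+(-26)=152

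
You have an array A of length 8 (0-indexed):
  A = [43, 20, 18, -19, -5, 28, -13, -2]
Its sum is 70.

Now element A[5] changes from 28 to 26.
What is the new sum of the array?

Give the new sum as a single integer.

Old value at index 5: 28
New value at index 5: 26
Delta = 26 - 28 = -2
New sum = old_sum + delta = 70 + (-2) = 68

Answer: 68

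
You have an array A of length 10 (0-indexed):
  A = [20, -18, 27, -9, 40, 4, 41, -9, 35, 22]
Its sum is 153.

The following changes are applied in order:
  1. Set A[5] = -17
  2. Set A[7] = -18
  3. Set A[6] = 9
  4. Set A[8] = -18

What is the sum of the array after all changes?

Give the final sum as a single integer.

Initial sum: 153
Change 1: A[5] 4 -> -17, delta = -21, sum = 132
Change 2: A[7] -9 -> -18, delta = -9, sum = 123
Change 3: A[6] 41 -> 9, delta = -32, sum = 91
Change 4: A[8] 35 -> -18, delta = -53, sum = 38

Answer: 38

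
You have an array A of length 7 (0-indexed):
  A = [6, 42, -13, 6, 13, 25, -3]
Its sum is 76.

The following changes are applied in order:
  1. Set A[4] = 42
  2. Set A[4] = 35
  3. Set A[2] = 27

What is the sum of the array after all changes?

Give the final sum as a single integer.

Answer: 138

Derivation:
Initial sum: 76
Change 1: A[4] 13 -> 42, delta = 29, sum = 105
Change 2: A[4] 42 -> 35, delta = -7, sum = 98
Change 3: A[2] -13 -> 27, delta = 40, sum = 138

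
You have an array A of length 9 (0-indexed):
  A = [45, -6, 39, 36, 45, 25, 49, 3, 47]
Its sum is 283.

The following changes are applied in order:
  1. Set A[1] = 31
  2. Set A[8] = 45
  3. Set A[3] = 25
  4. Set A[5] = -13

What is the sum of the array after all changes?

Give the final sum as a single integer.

Answer: 269

Derivation:
Initial sum: 283
Change 1: A[1] -6 -> 31, delta = 37, sum = 320
Change 2: A[8] 47 -> 45, delta = -2, sum = 318
Change 3: A[3] 36 -> 25, delta = -11, sum = 307
Change 4: A[5] 25 -> -13, delta = -38, sum = 269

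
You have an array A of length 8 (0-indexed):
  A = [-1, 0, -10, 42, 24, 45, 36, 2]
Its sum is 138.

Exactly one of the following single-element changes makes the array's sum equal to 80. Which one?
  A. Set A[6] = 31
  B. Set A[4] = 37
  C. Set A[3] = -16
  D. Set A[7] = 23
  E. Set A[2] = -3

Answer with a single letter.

Answer: C

Derivation:
Option A: A[6] 36->31, delta=-5, new_sum=138+(-5)=133
Option B: A[4] 24->37, delta=13, new_sum=138+(13)=151
Option C: A[3] 42->-16, delta=-58, new_sum=138+(-58)=80 <-- matches target
Option D: A[7] 2->23, delta=21, new_sum=138+(21)=159
Option E: A[2] -10->-3, delta=7, new_sum=138+(7)=145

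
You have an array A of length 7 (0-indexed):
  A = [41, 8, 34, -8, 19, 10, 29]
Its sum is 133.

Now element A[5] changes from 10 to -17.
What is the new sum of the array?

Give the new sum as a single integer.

Old value at index 5: 10
New value at index 5: -17
Delta = -17 - 10 = -27
New sum = old_sum + delta = 133 + (-27) = 106

Answer: 106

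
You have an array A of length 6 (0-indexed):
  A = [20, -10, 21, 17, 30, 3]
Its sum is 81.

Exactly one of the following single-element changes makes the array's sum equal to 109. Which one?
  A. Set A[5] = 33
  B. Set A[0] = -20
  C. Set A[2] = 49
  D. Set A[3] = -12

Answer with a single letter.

Option A: A[5] 3->33, delta=30, new_sum=81+(30)=111
Option B: A[0] 20->-20, delta=-40, new_sum=81+(-40)=41
Option C: A[2] 21->49, delta=28, new_sum=81+(28)=109 <-- matches target
Option D: A[3] 17->-12, delta=-29, new_sum=81+(-29)=52

Answer: C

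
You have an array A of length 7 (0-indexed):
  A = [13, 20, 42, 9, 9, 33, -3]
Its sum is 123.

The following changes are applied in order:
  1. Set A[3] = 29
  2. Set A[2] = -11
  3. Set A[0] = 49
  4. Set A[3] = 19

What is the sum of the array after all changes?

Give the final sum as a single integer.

Answer: 116

Derivation:
Initial sum: 123
Change 1: A[3] 9 -> 29, delta = 20, sum = 143
Change 2: A[2] 42 -> -11, delta = -53, sum = 90
Change 3: A[0] 13 -> 49, delta = 36, sum = 126
Change 4: A[3] 29 -> 19, delta = -10, sum = 116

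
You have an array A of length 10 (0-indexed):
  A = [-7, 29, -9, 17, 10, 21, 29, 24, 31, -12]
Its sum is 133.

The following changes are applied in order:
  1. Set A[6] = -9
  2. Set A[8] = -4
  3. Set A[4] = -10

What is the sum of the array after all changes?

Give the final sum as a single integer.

Initial sum: 133
Change 1: A[6] 29 -> -9, delta = -38, sum = 95
Change 2: A[8] 31 -> -4, delta = -35, sum = 60
Change 3: A[4] 10 -> -10, delta = -20, sum = 40

Answer: 40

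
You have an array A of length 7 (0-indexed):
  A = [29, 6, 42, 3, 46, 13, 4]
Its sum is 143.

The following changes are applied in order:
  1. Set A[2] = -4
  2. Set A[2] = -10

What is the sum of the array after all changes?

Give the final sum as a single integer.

Initial sum: 143
Change 1: A[2] 42 -> -4, delta = -46, sum = 97
Change 2: A[2] -4 -> -10, delta = -6, sum = 91

Answer: 91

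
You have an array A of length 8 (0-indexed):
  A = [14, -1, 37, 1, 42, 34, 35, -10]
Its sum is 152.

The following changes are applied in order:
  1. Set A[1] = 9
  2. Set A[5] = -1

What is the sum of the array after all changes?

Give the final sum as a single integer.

Answer: 127

Derivation:
Initial sum: 152
Change 1: A[1] -1 -> 9, delta = 10, sum = 162
Change 2: A[5] 34 -> -1, delta = -35, sum = 127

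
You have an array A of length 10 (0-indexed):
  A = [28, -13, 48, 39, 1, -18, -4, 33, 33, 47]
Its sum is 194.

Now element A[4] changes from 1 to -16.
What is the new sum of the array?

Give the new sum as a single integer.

Old value at index 4: 1
New value at index 4: -16
Delta = -16 - 1 = -17
New sum = old_sum + delta = 194 + (-17) = 177

Answer: 177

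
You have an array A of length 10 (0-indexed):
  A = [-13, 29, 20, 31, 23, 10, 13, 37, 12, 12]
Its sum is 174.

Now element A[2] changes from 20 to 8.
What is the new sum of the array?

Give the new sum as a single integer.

Answer: 162

Derivation:
Old value at index 2: 20
New value at index 2: 8
Delta = 8 - 20 = -12
New sum = old_sum + delta = 174 + (-12) = 162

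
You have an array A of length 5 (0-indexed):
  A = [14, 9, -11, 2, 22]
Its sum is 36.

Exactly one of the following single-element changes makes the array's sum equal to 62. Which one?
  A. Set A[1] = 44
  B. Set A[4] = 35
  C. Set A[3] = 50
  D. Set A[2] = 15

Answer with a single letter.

Option A: A[1] 9->44, delta=35, new_sum=36+(35)=71
Option B: A[4] 22->35, delta=13, new_sum=36+(13)=49
Option C: A[3] 2->50, delta=48, new_sum=36+(48)=84
Option D: A[2] -11->15, delta=26, new_sum=36+(26)=62 <-- matches target

Answer: D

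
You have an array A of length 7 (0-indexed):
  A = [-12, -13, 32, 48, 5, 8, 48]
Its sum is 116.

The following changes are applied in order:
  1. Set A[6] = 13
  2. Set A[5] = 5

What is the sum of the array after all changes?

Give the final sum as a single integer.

Answer: 78

Derivation:
Initial sum: 116
Change 1: A[6] 48 -> 13, delta = -35, sum = 81
Change 2: A[5] 8 -> 5, delta = -3, sum = 78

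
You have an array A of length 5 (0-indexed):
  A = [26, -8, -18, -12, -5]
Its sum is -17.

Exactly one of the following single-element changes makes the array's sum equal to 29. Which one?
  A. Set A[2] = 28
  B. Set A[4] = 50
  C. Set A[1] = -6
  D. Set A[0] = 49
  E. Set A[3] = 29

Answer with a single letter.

Option A: A[2] -18->28, delta=46, new_sum=-17+(46)=29 <-- matches target
Option B: A[4] -5->50, delta=55, new_sum=-17+(55)=38
Option C: A[1] -8->-6, delta=2, new_sum=-17+(2)=-15
Option D: A[0] 26->49, delta=23, new_sum=-17+(23)=6
Option E: A[3] -12->29, delta=41, new_sum=-17+(41)=24

Answer: A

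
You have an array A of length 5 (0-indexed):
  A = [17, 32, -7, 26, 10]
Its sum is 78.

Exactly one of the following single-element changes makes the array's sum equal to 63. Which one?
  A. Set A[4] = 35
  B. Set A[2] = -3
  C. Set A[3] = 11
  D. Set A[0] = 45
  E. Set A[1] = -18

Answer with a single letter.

Answer: C

Derivation:
Option A: A[4] 10->35, delta=25, new_sum=78+(25)=103
Option B: A[2] -7->-3, delta=4, new_sum=78+(4)=82
Option C: A[3] 26->11, delta=-15, new_sum=78+(-15)=63 <-- matches target
Option D: A[0] 17->45, delta=28, new_sum=78+(28)=106
Option E: A[1] 32->-18, delta=-50, new_sum=78+(-50)=28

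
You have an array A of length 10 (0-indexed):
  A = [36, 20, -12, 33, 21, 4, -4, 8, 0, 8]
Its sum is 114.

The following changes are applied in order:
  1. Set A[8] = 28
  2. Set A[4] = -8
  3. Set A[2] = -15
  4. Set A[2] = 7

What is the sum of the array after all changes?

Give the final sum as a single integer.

Initial sum: 114
Change 1: A[8] 0 -> 28, delta = 28, sum = 142
Change 2: A[4] 21 -> -8, delta = -29, sum = 113
Change 3: A[2] -12 -> -15, delta = -3, sum = 110
Change 4: A[2] -15 -> 7, delta = 22, sum = 132

Answer: 132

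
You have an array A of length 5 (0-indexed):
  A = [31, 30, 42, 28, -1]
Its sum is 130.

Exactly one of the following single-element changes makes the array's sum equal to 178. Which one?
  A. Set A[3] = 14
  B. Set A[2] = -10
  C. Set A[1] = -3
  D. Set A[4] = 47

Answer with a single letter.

Answer: D

Derivation:
Option A: A[3] 28->14, delta=-14, new_sum=130+(-14)=116
Option B: A[2] 42->-10, delta=-52, new_sum=130+(-52)=78
Option C: A[1] 30->-3, delta=-33, new_sum=130+(-33)=97
Option D: A[4] -1->47, delta=48, new_sum=130+(48)=178 <-- matches target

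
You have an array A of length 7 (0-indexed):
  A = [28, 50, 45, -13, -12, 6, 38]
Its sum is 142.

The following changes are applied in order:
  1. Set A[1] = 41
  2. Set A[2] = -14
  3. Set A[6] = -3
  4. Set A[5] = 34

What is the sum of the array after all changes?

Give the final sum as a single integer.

Initial sum: 142
Change 1: A[1] 50 -> 41, delta = -9, sum = 133
Change 2: A[2] 45 -> -14, delta = -59, sum = 74
Change 3: A[6] 38 -> -3, delta = -41, sum = 33
Change 4: A[5] 6 -> 34, delta = 28, sum = 61

Answer: 61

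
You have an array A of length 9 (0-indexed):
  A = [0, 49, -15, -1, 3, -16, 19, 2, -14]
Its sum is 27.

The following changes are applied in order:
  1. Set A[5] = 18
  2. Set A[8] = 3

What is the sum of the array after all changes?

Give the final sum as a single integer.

Initial sum: 27
Change 1: A[5] -16 -> 18, delta = 34, sum = 61
Change 2: A[8] -14 -> 3, delta = 17, sum = 78

Answer: 78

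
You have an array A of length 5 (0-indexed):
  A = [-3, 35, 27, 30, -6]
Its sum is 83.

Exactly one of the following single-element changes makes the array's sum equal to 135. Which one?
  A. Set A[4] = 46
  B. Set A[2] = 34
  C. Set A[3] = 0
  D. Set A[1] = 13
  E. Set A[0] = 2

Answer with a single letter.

Option A: A[4] -6->46, delta=52, new_sum=83+(52)=135 <-- matches target
Option B: A[2] 27->34, delta=7, new_sum=83+(7)=90
Option C: A[3] 30->0, delta=-30, new_sum=83+(-30)=53
Option D: A[1] 35->13, delta=-22, new_sum=83+(-22)=61
Option E: A[0] -3->2, delta=5, new_sum=83+(5)=88

Answer: A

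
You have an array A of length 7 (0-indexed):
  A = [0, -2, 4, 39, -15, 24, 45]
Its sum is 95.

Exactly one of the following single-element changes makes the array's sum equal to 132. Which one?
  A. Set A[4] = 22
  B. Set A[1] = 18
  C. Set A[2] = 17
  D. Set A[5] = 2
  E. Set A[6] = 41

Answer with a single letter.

Option A: A[4] -15->22, delta=37, new_sum=95+(37)=132 <-- matches target
Option B: A[1] -2->18, delta=20, new_sum=95+(20)=115
Option C: A[2] 4->17, delta=13, new_sum=95+(13)=108
Option D: A[5] 24->2, delta=-22, new_sum=95+(-22)=73
Option E: A[6] 45->41, delta=-4, new_sum=95+(-4)=91

Answer: A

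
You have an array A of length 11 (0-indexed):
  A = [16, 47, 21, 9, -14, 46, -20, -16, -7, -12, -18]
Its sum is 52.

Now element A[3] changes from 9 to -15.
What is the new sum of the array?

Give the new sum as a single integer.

Answer: 28

Derivation:
Old value at index 3: 9
New value at index 3: -15
Delta = -15 - 9 = -24
New sum = old_sum + delta = 52 + (-24) = 28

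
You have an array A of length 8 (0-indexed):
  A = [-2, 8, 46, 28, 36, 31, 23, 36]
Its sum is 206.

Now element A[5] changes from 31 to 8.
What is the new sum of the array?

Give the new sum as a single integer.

Answer: 183

Derivation:
Old value at index 5: 31
New value at index 5: 8
Delta = 8 - 31 = -23
New sum = old_sum + delta = 206 + (-23) = 183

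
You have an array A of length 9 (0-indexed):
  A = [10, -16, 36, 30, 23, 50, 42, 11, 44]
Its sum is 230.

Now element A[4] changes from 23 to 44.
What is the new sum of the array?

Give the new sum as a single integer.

Old value at index 4: 23
New value at index 4: 44
Delta = 44 - 23 = 21
New sum = old_sum + delta = 230 + (21) = 251

Answer: 251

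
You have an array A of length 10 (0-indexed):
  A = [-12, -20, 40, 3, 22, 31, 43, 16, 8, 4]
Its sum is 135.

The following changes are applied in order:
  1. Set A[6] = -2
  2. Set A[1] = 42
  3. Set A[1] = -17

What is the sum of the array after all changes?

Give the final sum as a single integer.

Initial sum: 135
Change 1: A[6] 43 -> -2, delta = -45, sum = 90
Change 2: A[1] -20 -> 42, delta = 62, sum = 152
Change 3: A[1] 42 -> -17, delta = -59, sum = 93

Answer: 93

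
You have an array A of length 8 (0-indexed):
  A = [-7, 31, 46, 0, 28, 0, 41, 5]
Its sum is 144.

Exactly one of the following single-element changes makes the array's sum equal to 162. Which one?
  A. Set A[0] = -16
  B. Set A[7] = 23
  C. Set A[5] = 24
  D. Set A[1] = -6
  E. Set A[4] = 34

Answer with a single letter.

Answer: B

Derivation:
Option A: A[0] -7->-16, delta=-9, new_sum=144+(-9)=135
Option B: A[7] 5->23, delta=18, new_sum=144+(18)=162 <-- matches target
Option C: A[5] 0->24, delta=24, new_sum=144+(24)=168
Option D: A[1] 31->-6, delta=-37, new_sum=144+(-37)=107
Option E: A[4] 28->34, delta=6, new_sum=144+(6)=150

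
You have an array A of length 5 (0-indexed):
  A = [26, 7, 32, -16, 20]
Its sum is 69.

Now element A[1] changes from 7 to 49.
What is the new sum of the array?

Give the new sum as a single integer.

Answer: 111

Derivation:
Old value at index 1: 7
New value at index 1: 49
Delta = 49 - 7 = 42
New sum = old_sum + delta = 69 + (42) = 111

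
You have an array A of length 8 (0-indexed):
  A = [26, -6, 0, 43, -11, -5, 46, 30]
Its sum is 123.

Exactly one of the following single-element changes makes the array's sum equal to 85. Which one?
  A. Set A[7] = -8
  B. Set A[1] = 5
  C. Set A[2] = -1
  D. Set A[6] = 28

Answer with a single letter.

Answer: A

Derivation:
Option A: A[7] 30->-8, delta=-38, new_sum=123+(-38)=85 <-- matches target
Option B: A[1] -6->5, delta=11, new_sum=123+(11)=134
Option C: A[2] 0->-1, delta=-1, new_sum=123+(-1)=122
Option D: A[6] 46->28, delta=-18, new_sum=123+(-18)=105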